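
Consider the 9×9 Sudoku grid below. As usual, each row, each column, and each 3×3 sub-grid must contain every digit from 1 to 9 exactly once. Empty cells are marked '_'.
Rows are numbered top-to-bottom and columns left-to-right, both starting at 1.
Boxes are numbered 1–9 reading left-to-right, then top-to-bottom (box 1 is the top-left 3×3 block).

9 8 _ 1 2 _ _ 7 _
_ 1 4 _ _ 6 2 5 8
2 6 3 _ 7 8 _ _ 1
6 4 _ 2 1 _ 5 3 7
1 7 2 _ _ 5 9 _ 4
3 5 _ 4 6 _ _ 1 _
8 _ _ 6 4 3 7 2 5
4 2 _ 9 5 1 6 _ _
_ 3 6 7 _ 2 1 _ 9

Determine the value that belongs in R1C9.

Cell R1C9 itself could take any of {3, 6} by direct elimination.
Consider where 6 can go in box 3.
R1C7 is out (column 7 already has a 6).
R3C7 is out (row 3 already has a 6).
R3C8 is out (row 3 already has a 6).
So the only cell in box 3 that can hold 6 is R1C9.
Therefore R1C9 = 6.

6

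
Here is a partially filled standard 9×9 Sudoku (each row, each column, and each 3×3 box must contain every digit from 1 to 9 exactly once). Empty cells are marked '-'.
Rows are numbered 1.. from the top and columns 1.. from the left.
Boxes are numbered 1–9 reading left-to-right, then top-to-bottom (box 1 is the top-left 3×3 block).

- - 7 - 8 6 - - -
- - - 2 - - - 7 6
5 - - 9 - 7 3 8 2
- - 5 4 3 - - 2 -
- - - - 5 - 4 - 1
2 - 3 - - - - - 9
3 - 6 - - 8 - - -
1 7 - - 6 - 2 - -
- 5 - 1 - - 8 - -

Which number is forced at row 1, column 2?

Cell row 1, column 2 itself could take any of {1, 2, 3, 4, 9} by direct elimination.
Consider where 2 can go in row 1.
row 1, column 1 is out (column 1 already has a 2).
row 1, column 4 is out (column 4 already has a 2).
row 1, column 7 is out (column 7 already has a 2).
row 1, column 8 is out (column 8 already has a 2).
row 1, column 9 is out (column 9 already has a 2).
So the only cell in row 1 that can hold 2 is row 1, column 2.
Therefore row 1, column 2 = 2.

2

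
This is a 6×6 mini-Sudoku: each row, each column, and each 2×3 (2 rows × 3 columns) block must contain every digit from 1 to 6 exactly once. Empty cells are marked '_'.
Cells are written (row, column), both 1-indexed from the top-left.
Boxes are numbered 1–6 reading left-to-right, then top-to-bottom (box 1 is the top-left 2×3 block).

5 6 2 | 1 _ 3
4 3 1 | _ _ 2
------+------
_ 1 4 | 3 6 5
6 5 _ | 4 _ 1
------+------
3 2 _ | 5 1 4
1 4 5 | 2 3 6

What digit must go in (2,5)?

Row 2 already contains {1, 2, 3, 4}.
Column 5 already contains {1, 3, 6}.
Its 2×3 block (box 2) already contains {1, 2, 3}.
The only value from 1–6 not eliminated is 5, so (2,5) = 5.

5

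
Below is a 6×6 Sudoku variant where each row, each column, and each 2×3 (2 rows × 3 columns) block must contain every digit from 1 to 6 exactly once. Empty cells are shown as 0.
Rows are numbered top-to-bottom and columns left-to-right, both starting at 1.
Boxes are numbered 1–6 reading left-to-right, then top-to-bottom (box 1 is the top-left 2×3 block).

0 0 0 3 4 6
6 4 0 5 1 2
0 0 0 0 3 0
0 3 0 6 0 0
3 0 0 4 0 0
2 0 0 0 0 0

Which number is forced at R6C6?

Cell R6C6 itself could take any of {1, 3, 5} by direct elimination.
Consider where 3 can go in column 6.
R3C6 is out (row 3 already has a 3).
R4C6 is out (row 4 already has a 3).
R5C6 is out (row 5 already has a 3).
So the only cell in column 6 that can hold 3 is R6C6.
Therefore R6C6 = 3.

3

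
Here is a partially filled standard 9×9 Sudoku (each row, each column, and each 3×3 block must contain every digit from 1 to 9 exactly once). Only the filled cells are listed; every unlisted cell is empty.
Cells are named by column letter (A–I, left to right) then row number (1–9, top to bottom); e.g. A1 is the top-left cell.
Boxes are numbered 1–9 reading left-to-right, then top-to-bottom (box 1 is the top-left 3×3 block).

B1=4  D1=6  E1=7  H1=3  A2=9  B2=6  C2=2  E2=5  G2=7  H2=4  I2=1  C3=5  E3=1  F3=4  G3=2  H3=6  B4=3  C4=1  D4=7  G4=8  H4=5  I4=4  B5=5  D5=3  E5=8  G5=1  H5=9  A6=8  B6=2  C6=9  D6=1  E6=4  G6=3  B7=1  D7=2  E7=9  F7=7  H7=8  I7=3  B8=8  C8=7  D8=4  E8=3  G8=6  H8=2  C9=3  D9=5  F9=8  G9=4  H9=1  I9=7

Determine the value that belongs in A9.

Cell A9 itself could take any of {2, 6} by direct elimination.
Consider where 2 can go in column A.
A1 is out (box 1 already has a 2). A3 is out (row 3 already has a 2). A4 is out (box 4 already has a 2). A5 is out (box 4 already has a 2). The remaining empty cells in column A are similarly blocked.
So the only cell in column A that can hold 2 is A9.
Therefore A9 = 2.

2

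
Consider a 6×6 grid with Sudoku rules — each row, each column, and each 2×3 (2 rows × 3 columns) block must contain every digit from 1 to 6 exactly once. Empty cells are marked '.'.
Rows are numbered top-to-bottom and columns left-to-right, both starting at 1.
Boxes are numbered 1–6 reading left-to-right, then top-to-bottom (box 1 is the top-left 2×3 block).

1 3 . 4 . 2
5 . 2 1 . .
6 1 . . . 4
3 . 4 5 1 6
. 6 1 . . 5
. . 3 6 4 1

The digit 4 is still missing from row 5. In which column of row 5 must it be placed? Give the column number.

Consider where 4 can go in row 5.
r5c4 is out (column 4 already has a 4).
r5c5 is out (column 5 already has a 4).
So the only cell in row 5 that can hold 4 is r5c1.
That is column 1.

1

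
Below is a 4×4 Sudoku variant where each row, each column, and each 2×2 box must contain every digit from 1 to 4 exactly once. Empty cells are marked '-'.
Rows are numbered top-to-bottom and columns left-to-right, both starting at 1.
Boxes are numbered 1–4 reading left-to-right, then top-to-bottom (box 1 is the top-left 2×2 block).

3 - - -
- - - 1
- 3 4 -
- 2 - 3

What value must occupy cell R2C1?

2

Cell R2C1 itself could take any of {2, 4} by direct elimination.
Consider where 2 can go in box 1.
R1C2 is out (column 2 already has a 2).
R2C2 is out (column 2 already has a 2).
So the only cell in box 1 that can hold 2 is R2C1.
Therefore R2C1 = 2.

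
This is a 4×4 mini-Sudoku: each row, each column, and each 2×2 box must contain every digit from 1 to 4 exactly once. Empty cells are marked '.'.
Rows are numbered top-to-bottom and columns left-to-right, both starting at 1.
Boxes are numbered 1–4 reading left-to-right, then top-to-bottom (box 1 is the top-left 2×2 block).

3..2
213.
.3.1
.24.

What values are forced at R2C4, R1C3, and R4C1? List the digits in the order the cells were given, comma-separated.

For R2C4:
  Row 2 already contains {1, 2, 3}.
  Column 4 already contains {1, 2}.
  Its 2×2 block (box 2) already contains {2, 3}.
  The only value from 1–4 not eliminated is 4, so R2C4 = 4.
For R1C3:
  Row 1 already contains {2, 3}.
  Column 3 already contains {3, 4}.
  Its 2×2 block (box 2) already contains {2, 3}.
  The only value from 1–4 not eliminated is 1, so R1C3 = 1.
For R4C1:
  Row 4 already contains {2, 4}.
  Column 1 already contains {2, 3}.
  Its 2×2 block (box 3) already contains {2, 3}.
  The only value from 1–4 not eliminated is 1, so R4C1 = 1.

4,1,1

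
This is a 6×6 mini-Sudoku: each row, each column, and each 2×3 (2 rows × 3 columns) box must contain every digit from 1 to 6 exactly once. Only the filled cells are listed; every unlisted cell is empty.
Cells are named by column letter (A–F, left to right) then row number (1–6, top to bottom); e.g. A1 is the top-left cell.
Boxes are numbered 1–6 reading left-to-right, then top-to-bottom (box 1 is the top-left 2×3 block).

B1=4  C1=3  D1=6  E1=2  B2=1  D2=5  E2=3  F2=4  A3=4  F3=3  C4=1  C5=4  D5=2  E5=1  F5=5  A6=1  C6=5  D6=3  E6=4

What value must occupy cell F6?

Row 6 already contains {1, 3, 4, 5}.
Column F already contains {3, 4, 5}.
Its 2×3 block (box 6) already contains {1, 2, 3, 4, 5}.
The only value from 1–6 not eliminated is 6, so F6 = 6.

6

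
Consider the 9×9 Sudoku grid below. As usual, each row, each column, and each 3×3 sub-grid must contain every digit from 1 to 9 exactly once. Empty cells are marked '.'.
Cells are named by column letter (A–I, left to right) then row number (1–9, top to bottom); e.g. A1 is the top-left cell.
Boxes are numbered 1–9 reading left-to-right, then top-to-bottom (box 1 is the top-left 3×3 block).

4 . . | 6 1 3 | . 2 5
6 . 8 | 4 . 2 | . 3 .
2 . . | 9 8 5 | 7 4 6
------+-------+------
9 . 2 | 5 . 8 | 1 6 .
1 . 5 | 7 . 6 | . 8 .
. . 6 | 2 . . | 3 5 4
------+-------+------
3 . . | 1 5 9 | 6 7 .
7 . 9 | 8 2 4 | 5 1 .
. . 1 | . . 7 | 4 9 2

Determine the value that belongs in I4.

7

Row 4 already contains {1, 2, 5, 6, 8, 9}.
Column I already contains {2, 4, 5, 6}.
Its 3×3 block (box 6) already contains {1, 3, 4, 5, 6, 8}.
The only value from 1–9 not eliminated is 7, so I4 = 7.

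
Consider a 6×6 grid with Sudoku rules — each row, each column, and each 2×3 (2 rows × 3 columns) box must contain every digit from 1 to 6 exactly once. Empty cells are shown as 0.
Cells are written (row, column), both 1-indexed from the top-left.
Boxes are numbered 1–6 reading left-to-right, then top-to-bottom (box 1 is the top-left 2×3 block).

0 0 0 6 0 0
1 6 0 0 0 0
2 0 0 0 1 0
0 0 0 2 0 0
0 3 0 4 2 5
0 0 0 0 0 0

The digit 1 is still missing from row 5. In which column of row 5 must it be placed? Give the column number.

Consider where 1 can go in row 5.
(5,1) is out (column 1 already has a 1).
So the only cell in row 5 that can hold 1 is (5,3).
That is column 3.

3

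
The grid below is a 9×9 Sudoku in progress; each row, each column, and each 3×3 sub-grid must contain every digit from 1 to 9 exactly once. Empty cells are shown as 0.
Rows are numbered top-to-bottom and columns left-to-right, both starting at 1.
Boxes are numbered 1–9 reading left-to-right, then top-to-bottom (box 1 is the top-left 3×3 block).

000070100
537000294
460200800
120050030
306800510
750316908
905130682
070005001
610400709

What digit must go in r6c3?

4

Row 6 already contains {1, 3, 5, 6, 7, 8, 9}.
Column 3 already contains {5, 6, 7}.
Its 3×3 block (box 4) already contains {1, 2, 3, 5, 6, 7}.
The only value from 1–9 not eliminated is 4, so r6c3 = 4.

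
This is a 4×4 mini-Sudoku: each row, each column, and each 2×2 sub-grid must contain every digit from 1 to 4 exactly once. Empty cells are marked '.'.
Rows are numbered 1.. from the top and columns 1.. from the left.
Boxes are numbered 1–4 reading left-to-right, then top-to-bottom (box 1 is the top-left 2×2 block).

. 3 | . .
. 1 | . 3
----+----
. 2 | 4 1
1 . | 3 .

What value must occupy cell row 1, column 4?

Cell row 1, column 4 itself could take any of {2, 4} by direct elimination.
Consider where 4 can go in column 4.
row 4, column 4 is out (box 4 already has a 4).
So the only cell in column 4 that can hold 4 is row 1, column 4.
Therefore row 1, column 4 = 4.

4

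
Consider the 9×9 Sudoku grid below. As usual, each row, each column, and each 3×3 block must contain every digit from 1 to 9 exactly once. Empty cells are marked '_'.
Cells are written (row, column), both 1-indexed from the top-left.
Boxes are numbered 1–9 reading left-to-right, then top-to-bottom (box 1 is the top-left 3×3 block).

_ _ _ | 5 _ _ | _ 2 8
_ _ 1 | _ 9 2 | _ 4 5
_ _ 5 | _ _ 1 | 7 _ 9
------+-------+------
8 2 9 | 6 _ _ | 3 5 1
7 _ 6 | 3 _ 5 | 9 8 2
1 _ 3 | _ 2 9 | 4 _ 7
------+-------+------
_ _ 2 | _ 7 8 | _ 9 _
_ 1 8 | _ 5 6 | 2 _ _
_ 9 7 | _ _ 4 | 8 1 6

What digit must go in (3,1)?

2

Cell (3,1) itself could take any of {2, 3, 4, 6} by direct elimination.
Consider where 2 can go in row 3.
(3,2) is out (column 2 already has a 2).
(3,4) is out (box 2 already has a 2).
(3,5) is out (column 5 already has a 2).
(3,8) is out (column 8 already has a 2).
So the only cell in row 3 that can hold 2 is (3,1).
Therefore (3,1) = 2.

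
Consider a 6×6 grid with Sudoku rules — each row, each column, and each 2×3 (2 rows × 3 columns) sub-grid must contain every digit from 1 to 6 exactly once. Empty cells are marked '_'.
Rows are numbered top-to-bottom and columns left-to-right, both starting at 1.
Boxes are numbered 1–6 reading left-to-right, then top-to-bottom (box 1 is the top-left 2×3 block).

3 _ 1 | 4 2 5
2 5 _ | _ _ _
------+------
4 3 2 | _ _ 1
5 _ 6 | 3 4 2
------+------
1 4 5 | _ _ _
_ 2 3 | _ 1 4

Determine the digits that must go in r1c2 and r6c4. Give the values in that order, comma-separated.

For r1c2:
  Row 1 already contains {1, 2, 3, 4, 5}.
  Column 2 already contains {2, 3, 4, 5}.
  Its 2×3 block (box 1) already contains {1, 2, 3, 5}.
  The only value from 1–6 not eliminated is 6, so r1c2 = 6.
For r6c4:
  Consider where 5 can go in box 6.
  r5c4 is out (row 5 already has a 5).
  r5c5 is out (row 5 already has a 5).
  r5c6 is out (row 5 already has a 5).
  So the only cell in box 6 that can hold 5 is r6c4.
  So r6c4 = 5.

6,5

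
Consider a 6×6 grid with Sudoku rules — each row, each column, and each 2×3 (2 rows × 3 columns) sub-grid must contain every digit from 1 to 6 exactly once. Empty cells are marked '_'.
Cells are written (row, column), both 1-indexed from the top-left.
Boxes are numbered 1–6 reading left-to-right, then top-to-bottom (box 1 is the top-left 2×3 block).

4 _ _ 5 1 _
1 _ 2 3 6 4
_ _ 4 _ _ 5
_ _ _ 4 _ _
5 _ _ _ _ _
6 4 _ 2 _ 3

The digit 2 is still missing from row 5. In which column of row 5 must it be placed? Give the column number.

2

Consider where 2 can go in row 5.
(5,3) is out (column 3 already has a 2).
(5,4) is out (column 4 already has a 2).
(5,5) is out (box 6 already has a 2).
(5,6) is out (box 6 already has a 2).
So the only cell in row 5 that can hold 2 is (5,2).
That is column 2.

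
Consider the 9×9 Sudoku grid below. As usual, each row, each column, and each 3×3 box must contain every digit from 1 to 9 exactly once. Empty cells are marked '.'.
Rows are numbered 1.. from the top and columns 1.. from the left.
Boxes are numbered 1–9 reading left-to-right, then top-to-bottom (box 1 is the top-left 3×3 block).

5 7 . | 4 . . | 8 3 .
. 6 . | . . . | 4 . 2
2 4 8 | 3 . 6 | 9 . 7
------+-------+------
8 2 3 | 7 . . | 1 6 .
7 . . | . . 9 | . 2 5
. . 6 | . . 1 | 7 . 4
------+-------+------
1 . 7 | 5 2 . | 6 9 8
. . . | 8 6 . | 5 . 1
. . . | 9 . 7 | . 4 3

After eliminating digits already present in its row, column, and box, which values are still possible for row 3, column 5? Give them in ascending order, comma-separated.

1,5

Row 3 already contains {2, 3, 4, 6, 7, 8, 9}.
Column 5 already contains {2, 6}.
Its 3×3 block (box 2) already contains {3, 4, 6}.
Removing those from 1–9 leaves {1, 5} as the candidates for row 3, column 5.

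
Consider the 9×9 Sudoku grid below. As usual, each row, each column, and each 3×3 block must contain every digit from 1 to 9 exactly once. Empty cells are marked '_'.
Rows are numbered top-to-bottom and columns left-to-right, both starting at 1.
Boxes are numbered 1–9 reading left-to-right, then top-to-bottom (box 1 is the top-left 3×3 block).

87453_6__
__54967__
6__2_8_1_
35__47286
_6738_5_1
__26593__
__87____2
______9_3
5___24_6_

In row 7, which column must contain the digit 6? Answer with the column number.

5

Consider where 6 can go in row 7.
r7c1 is out (column 1 already has a 6).
r7c2 is out (column 2 already has a 6).
r7c6 is out (column 6 already has a 6).
r7c7 is out (column 7 already has a 6).
r7c8 is out (column 8 already has a 6).
So the only cell in row 7 that can hold 6 is r7c5.
That is column 5.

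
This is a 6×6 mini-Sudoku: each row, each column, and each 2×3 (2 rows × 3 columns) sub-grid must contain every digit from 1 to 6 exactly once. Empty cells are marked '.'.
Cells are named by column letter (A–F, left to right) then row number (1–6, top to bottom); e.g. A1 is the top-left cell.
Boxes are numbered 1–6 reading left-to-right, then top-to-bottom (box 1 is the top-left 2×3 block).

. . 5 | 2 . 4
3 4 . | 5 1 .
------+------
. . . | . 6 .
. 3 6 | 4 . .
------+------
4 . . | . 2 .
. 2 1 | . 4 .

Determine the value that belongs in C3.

4

Cell C3 itself could take any of {2, 4} by direct elimination.
Consider where 4 can go in box 3.
A3 is out (column A already has a 4).
B3 is out (column B already has a 4).
A4 is out (row 4 already has a 4).
So the only cell in box 3 that can hold 4 is C3.
Therefore C3 = 4.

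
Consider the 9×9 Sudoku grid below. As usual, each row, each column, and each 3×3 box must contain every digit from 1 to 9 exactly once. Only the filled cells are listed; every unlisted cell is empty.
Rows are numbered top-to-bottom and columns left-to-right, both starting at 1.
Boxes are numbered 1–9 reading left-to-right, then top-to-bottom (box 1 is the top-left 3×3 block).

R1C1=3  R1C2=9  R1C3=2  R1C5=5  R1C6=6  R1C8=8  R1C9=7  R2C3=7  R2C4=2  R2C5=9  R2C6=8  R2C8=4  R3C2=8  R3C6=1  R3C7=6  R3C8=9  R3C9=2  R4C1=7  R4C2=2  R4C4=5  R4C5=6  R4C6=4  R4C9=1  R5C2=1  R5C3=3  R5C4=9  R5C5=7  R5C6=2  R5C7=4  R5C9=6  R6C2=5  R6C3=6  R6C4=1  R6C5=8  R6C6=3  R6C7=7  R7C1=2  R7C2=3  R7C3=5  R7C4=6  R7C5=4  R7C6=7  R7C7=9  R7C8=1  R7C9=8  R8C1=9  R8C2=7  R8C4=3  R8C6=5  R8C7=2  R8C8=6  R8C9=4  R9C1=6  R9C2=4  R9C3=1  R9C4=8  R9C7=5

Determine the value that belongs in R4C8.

3

Row 4 already contains {1, 2, 4, 5, 6, 7}.
Column 8 already contains {1, 4, 6, 8, 9}.
Its 3×3 block (box 6) already contains {1, 4, 6, 7}.
The only value from 1–9 not eliminated is 3, so R4C8 = 3.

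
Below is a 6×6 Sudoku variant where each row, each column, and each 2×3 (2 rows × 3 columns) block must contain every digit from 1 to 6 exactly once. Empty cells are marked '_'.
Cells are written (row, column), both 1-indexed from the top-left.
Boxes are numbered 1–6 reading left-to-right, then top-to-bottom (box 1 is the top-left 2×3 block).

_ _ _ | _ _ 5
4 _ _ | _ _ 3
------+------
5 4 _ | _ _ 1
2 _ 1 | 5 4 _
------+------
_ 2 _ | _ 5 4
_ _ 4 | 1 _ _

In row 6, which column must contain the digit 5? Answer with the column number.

2

Consider where 5 can go in row 6.
(6,1) is out (column 1 already has a 5).
(6,5) is out (column 5 already has a 5).
(6,6) is out (column 6 already has a 5).
So the only cell in row 6 that can hold 5 is (6,2).
That is column 2.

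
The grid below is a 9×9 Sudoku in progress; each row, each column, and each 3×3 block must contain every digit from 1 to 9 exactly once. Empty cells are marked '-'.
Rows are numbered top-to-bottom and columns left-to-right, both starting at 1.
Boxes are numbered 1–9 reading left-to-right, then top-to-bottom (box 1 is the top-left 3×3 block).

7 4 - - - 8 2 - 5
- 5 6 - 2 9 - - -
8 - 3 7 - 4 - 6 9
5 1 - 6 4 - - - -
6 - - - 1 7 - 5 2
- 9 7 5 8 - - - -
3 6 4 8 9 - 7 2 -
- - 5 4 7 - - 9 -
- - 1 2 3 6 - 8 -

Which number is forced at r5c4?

Cell r5c4 itself could take any of {3, 9} by direct elimination.
Consider where 9 can go in column 4.
r1c4 is out (box 2 already has a 9).
r2c4 is out (row 2 already has a 9).
So the only cell in column 4 that can hold 9 is r5c4.
Therefore r5c4 = 9.

9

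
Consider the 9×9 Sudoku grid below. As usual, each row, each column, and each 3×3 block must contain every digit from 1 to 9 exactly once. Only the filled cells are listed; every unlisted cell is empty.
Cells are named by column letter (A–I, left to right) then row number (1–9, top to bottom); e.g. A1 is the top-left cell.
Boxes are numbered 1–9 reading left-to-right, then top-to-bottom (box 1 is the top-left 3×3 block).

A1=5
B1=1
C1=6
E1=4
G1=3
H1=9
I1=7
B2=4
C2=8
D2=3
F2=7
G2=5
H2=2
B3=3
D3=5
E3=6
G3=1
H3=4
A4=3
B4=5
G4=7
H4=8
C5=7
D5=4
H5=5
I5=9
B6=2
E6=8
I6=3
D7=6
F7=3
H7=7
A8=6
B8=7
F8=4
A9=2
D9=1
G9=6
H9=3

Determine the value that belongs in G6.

Row 6 already contains {2, 3, 8}.
Column G already contains {1, 3, 5, 6, 7}.
Its 3×3 block (box 6) already contains {3, 5, 7, 8, 9}.
The only value from 1–9 not eliminated is 4, so G6 = 4.

4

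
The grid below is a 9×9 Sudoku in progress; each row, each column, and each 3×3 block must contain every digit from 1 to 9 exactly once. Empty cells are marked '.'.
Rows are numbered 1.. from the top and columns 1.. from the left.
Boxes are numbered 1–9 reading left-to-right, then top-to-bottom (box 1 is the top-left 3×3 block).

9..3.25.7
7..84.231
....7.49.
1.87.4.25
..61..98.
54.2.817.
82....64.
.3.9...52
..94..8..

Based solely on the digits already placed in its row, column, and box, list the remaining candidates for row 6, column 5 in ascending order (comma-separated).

3,6,9

Row 6 already contains {1, 2, 4, 5, 7, 8}.
Column 5 already contains {4, 7}.
Its 3×3 block (box 5) already contains {1, 2, 4, 7, 8}.
Removing those from 1–9 leaves {3, 6, 9} as the candidates for row 6, column 5.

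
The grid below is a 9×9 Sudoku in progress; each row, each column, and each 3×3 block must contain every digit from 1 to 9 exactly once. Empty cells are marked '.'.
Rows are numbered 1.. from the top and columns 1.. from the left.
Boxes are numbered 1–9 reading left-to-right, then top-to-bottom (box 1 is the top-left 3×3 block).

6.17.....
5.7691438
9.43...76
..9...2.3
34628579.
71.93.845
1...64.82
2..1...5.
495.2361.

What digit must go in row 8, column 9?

Cell row 8, column 9 itself could take any of {4, 7, 9} by direct elimination.
Consider where 4 can go in column 9.
row 1, column 9 is out (box 3 already has a 4).
row 5, column 9 is out (row 5 already has a 4).
row 9, column 9 is out (row 9 already has a 4).
So the only cell in column 9 that can hold 4 is row 8, column 9.
Therefore row 8, column 9 = 4.

4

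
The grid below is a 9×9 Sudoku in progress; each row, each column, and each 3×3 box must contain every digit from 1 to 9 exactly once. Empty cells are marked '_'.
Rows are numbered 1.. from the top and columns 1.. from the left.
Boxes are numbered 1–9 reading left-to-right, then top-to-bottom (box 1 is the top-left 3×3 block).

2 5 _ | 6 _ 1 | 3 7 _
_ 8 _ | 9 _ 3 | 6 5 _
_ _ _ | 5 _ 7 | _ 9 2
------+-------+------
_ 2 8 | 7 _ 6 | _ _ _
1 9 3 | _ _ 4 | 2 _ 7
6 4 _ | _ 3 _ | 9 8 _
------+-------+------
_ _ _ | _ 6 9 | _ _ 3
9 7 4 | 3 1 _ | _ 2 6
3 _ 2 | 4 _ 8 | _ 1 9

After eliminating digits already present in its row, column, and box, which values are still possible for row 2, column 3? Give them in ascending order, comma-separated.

Row 2 already contains {3, 5, 6, 8, 9}.
Column 3 already contains {2, 3, 4, 8}.
Its 3×3 block (box 1) already contains {2, 5, 8}.
Removing those from 1–9 leaves {1, 7} as the candidates for row 2, column 3.

1,7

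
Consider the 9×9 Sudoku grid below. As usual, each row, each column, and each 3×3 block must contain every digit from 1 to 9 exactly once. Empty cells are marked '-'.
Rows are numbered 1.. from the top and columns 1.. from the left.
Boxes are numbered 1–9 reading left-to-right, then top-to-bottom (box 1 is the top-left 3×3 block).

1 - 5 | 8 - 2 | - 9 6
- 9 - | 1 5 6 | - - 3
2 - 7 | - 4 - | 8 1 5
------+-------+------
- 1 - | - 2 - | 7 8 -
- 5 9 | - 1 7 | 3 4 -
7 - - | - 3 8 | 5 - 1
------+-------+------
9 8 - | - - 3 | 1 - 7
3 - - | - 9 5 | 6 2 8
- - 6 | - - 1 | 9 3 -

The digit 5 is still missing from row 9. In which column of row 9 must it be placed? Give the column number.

Consider where 5 can go in row 9.
row 9, column 2 is out (column 2 already has a 5).
row 9, column 4 is out (box 8 already has a 5).
row 9, column 5 is out (column 5 already has a 5).
row 9, column 9 is out (column 9 already has a 5).
So the only cell in row 9 that can hold 5 is row 9, column 1.
That is column 1.

1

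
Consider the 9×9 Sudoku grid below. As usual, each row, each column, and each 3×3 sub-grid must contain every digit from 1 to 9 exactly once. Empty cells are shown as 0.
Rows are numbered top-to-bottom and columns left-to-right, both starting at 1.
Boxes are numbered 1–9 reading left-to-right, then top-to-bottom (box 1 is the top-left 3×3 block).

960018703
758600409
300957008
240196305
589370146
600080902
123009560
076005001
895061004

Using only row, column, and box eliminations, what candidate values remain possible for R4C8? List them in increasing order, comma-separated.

7,8

Row 4 already contains {1, 2, 3, 4, 5, 6, 9}.
Column 8 already contains {4, 6}.
Its 3×3 block (box 6) already contains {1, 2, 3, 4, 5, 6, 9}.
Removing those from 1–9 leaves {7, 8} as the candidates for R4C8.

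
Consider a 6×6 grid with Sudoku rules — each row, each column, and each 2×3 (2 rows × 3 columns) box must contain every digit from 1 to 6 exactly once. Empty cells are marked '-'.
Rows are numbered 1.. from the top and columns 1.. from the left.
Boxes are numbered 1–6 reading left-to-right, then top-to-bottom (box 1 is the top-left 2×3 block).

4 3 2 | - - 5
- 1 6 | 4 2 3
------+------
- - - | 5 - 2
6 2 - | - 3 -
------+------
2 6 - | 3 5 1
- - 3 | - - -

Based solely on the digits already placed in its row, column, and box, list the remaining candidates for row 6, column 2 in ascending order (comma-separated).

4,5

Row 6 already contains {3}.
Column 2 already contains {1, 2, 3, 6}.
Its 2×3 block (box 5) already contains {2, 3, 6}.
Removing those from 1–6 leaves {4, 5} as the candidates for row 6, column 2.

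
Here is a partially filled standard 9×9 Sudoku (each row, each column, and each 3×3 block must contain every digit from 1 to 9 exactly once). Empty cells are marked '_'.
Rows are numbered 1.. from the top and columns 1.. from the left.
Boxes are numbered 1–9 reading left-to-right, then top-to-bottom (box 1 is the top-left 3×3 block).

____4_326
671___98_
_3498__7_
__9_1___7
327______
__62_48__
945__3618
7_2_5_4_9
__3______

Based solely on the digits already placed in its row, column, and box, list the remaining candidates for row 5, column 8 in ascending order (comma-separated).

Row 5 already contains {2, 3, 7}.
Column 8 already contains {1, 2, 7, 8}.
Its 3×3 block (box 6) already contains {7, 8}.
Removing those from 1–9 leaves {4, 5, 6, 9} as the candidates for row 5, column 8.

4,5,6,9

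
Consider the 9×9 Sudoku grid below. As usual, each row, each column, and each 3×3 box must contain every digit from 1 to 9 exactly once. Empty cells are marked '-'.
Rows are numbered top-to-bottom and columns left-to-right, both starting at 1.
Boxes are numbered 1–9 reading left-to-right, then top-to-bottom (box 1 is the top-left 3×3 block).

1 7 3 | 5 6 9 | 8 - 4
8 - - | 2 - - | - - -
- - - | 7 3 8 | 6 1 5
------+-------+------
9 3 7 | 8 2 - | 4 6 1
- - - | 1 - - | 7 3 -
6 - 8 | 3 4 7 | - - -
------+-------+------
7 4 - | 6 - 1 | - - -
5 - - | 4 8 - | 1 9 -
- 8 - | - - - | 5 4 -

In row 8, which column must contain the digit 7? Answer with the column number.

9

Consider where 7 can go in row 8.
R8C2 is out (column 2 already has a 7).
R8C3 is out (column 3 already has a 7).
R8C6 is out (column 6 already has a 7).
So the only cell in row 8 that can hold 7 is R8C9.
That is column 9.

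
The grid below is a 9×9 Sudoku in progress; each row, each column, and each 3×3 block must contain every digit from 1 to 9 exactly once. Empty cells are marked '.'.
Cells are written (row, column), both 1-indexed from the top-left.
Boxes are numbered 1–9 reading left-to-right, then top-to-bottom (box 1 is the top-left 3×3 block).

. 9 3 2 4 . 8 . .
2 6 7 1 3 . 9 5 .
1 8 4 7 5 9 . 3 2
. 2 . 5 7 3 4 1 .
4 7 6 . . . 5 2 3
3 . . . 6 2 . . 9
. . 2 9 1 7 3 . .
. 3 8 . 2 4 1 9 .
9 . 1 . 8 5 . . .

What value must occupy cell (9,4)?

Cell (9,4) itself could take any of {3, 6} by direct elimination.
Consider where 3 can go in box 8.
(8,4) is out (row 8 already has a 3).
So the only cell in box 8 that can hold 3 is (9,4).
Therefore (9,4) = 3.

3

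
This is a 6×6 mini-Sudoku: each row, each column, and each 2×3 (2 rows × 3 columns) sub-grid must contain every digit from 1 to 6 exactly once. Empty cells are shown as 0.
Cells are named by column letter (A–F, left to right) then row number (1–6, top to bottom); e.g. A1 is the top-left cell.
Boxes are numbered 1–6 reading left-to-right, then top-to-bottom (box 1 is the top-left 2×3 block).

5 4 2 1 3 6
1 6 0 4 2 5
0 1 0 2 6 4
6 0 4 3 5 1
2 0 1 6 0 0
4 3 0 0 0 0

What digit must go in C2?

Row 2 already contains {1, 2, 4, 5, 6}.
Column C already contains {1, 2, 4}.
Its 2×3 block (box 1) already contains {1, 2, 4, 5, 6}.
The only value from 1–6 not eliminated is 3, so C2 = 3.

3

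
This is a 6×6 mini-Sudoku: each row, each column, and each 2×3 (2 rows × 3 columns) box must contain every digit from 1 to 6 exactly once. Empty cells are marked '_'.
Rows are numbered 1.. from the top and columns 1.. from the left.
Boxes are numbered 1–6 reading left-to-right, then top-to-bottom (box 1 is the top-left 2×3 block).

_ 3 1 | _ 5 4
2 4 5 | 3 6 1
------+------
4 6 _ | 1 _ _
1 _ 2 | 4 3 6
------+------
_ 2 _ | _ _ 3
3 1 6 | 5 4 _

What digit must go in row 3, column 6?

Cell row 3, column 6 itself could take any of {2, 5} by direct elimination.
Consider where 5 can go in column 6.
row 6, column 6 is out (row 6 already has a 5).
So the only cell in column 6 that can hold 5 is row 3, column 6.
Therefore row 3, column 6 = 5.

5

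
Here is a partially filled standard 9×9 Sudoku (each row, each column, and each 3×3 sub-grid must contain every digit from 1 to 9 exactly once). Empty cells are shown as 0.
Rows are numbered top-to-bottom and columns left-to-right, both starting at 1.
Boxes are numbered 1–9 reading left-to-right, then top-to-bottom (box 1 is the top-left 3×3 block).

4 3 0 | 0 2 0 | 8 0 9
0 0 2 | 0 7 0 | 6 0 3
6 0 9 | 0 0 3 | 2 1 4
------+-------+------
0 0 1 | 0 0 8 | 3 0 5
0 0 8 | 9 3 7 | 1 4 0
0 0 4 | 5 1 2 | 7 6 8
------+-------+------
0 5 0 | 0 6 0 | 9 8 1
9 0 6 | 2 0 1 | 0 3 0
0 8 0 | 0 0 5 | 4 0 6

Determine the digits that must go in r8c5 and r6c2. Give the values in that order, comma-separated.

For r8c5:
  Consider where 8 can go in row 8.
  r8c2 is out (column 2 already has a 8).
  r8c7 is out (column 7 already has a 8).
  r8c9 is out (column 9 already has a 8).
  So the only cell in row 8 that can hold 8 is r8c5.
  So r8c5 = 8.
For r6c2:
  Row 6 already contains {1, 2, 4, 5, 6, 7, 8}.
  Column 2 already contains {3, 5, 8}.
  Its 3×3 block (box 4) already contains {1, 4, 8}.
  The only value from 1–9 not eliminated is 9, so r6c2 = 9.

8,9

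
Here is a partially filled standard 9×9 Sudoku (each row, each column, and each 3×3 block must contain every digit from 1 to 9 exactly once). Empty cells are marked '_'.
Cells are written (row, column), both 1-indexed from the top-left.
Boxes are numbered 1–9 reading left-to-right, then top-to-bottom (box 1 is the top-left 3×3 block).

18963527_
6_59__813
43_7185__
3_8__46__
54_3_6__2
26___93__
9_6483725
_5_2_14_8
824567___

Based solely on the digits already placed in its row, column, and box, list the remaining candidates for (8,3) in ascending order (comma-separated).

Row 8 already contains {1, 2, 4, 5, 8}.
Column 3 already contains {4, 5, 6, 8, 9}.
Its 3×3 block (box 7) already contains {2, 4, 5, 6, 8, 9}.
Removing those from 1–9 leaves {3, 7} as the candidates for (8,3).

3,7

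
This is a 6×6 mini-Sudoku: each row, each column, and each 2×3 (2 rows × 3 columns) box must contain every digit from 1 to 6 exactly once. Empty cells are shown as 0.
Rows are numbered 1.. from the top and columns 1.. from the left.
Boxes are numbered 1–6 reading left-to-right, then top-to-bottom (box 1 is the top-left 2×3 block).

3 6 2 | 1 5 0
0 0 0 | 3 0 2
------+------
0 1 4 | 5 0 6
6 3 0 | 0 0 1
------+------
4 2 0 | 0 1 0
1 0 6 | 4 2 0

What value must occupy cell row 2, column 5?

6

Cell row 2, column 5 itself could take any of {4, 6} by direct elimination.
Consider where 6 can go in box 2.
row 1, column 6 is out (row 1 already has a 6).
So the only cell in box 2 that can hold 6 is row 2, column 5.
Therefore row 2, column 5 = 6.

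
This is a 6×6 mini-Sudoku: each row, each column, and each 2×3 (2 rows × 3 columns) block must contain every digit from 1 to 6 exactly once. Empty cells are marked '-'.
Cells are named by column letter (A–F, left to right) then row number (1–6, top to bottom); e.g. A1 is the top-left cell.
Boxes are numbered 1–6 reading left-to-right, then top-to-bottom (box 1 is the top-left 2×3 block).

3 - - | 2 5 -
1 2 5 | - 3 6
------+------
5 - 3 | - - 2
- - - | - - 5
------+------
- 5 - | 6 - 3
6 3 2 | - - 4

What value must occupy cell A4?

Cell A4 itself could take any of {2, 4} by direct elimination.
Consider where 2 can go in row 4.
B4 is out (column B already has a 2).
C4 is out (column C already has a 2).
D4 is out (column D already has a 2).
E4 is out (box 4 already has a 2).
So the only cell in row 4 that can hold 2 is A4.
Therefore A4 = 2.

2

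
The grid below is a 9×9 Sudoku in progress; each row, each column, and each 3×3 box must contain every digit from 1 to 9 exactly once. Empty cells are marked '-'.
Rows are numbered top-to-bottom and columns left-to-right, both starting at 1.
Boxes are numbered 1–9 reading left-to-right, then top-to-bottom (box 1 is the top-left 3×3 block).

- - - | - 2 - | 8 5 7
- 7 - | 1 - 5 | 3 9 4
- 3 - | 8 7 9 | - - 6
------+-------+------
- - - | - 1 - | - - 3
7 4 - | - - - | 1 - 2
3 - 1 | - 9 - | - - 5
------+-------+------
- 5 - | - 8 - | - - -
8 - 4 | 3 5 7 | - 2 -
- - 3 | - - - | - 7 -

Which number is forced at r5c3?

Cell r5c3 itself could take any of {5, 6, 8, 9} by direct elimination.
Consider where 9 can go in row 5.
r5c4 is out (box 5 already has a 9).
r5c5 is out (column 5 already has a 9).
r5c6 is out (column 6 already has a 9).
r5c8 is out (column 8 already has a 9).
So the only cell in row 5 that can hold 9 is r5c3.
Therefore r5c3 = 9.

9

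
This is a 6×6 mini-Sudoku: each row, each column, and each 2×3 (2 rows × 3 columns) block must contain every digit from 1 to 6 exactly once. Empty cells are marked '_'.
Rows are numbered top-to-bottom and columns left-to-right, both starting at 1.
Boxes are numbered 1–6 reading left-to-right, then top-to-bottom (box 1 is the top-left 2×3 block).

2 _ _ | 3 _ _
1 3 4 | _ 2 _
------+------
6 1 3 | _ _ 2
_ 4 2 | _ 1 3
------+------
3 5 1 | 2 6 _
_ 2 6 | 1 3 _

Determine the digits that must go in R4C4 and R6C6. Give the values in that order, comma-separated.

6,5

For R4C4:
  Consider where 6 can go in row 4.
  R4C1 is out (column 1 already has a 6).
  So the only cell in row 4 that can hold 6 is R4C4.
  So R4C4 = 6.
For R6C6:
  Consider where 5 can go in box 6.
  R5C6 is out (row 5 already has a 5).
  So the only cell in box 6 that can hold 5 is R6C6.
  So R6C6 = 5.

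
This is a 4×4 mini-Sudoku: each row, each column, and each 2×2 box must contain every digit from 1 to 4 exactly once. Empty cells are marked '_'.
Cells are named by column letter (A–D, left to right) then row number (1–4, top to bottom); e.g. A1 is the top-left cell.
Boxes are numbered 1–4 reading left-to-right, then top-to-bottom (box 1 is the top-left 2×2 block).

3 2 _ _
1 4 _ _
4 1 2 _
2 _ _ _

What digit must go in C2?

Row 2 already contains {1, 4}.
Column C already contains {2}.
Its 2×2 block (box 2) already contains {}.
The only value from 1–4 not eliminated is 3, so C2 = 3.

3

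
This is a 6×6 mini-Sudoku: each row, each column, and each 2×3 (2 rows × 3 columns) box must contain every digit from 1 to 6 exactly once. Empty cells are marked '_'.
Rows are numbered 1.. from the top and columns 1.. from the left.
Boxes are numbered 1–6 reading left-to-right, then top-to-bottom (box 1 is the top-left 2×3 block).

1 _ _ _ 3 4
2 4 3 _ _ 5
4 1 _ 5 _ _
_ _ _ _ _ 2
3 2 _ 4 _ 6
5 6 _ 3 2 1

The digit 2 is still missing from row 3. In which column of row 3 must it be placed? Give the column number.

3

Consider where 2 can go in row 3.
row 3, column 5 is out (column 5 already has a 2).
row 3, column 6 is out (column 6 already has a 2).
So the only cell in row 3 that can hold 2 is row 3, column 3.
That is column 3.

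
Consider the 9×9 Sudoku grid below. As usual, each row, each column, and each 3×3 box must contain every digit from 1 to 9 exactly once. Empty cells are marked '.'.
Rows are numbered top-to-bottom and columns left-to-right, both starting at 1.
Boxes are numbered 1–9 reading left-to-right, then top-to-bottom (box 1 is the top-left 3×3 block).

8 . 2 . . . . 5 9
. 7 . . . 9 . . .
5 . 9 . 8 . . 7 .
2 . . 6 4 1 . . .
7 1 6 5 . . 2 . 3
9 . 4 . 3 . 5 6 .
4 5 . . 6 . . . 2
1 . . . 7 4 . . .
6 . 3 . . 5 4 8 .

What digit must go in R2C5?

Cell R2C5 itself could take any of {1, 2, 5} by direct elimination.
Consider where 5 can go in row 2.
R2C1 is out (column 1 already has a 5). R2C3 is out (box 1 already has a 5). R2C4 is out (column 4 already has a 5). R2C7 is out (column 7 already has a 5). The remaining empty cells in row 2 are similarly blocked.
So the only cell in row 2 that can hold 5 is R2C5.
Therefore R2C5 = 5.

5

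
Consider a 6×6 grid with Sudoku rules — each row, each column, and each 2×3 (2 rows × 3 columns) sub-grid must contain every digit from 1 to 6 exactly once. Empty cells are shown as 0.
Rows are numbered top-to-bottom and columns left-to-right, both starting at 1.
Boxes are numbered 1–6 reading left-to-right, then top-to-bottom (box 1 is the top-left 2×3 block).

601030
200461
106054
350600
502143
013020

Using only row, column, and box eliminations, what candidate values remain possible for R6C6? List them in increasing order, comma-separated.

5,6

Row 6 already contains {1, 2, 3}.
Column 6 already contains {1, 3, 4}.
Its 2×3 block (box 6) already contains {1, 2, 3, 4}.
Removing those from 1–6 leaves {5, 6} as the candidates for R6C6.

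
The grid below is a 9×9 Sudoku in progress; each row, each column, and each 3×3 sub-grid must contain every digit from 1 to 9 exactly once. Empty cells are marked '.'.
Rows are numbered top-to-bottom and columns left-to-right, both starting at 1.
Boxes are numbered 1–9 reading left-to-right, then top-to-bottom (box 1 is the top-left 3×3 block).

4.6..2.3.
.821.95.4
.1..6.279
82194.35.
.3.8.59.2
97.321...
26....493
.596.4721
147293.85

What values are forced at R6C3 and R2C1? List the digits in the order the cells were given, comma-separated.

For R6C3:
  Consider where 5 can go in row 6.
  R6C7 is out (column 7 already has a 5).
  R6C8 is out (column 8 already has a 5).
  R6C9 is out (column 9 already has a 5).
  So the only cell in row 6 that can hold 5 is R6C3.
  So R6C3 = 5.
For R2C1:
  Consider where 7 can go in box 1.
  R1C2 is out (column 2 already has a 7).
  R3C1 is out (row 3 already has a 7).
  R3C3 is out (row 3 already has a 7).
  So the only cell in box 1 that can hold 7 is R2C1.
  So R2C1 = 7.

5,7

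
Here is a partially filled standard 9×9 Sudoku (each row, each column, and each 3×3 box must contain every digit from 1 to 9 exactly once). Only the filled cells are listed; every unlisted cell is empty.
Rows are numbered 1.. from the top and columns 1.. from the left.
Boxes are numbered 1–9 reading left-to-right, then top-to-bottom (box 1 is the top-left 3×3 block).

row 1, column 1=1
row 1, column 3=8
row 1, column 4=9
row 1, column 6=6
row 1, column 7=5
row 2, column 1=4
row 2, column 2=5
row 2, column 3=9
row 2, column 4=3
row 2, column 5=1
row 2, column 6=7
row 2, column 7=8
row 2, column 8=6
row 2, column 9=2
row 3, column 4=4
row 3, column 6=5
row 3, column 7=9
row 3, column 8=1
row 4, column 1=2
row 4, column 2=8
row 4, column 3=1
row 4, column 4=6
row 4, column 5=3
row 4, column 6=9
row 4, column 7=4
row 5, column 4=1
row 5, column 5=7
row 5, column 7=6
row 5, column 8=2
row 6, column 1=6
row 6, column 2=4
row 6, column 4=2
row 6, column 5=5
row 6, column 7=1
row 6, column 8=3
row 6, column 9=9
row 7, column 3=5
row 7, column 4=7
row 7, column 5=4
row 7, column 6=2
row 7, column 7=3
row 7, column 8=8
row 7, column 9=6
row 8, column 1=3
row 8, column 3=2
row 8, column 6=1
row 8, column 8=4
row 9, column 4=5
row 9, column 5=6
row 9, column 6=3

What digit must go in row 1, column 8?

Row 1 already contains {1, 5, 6, 8, 9}.
Column 8 already contains {1, 2, 3, 4, 6, 8}.
Its 3×3 block (box 3) already contains {1, 2, 5, 6, 8, 9}.
The only value from 1–9 not eliminated is 7, so row 1, column 8 = 7.

7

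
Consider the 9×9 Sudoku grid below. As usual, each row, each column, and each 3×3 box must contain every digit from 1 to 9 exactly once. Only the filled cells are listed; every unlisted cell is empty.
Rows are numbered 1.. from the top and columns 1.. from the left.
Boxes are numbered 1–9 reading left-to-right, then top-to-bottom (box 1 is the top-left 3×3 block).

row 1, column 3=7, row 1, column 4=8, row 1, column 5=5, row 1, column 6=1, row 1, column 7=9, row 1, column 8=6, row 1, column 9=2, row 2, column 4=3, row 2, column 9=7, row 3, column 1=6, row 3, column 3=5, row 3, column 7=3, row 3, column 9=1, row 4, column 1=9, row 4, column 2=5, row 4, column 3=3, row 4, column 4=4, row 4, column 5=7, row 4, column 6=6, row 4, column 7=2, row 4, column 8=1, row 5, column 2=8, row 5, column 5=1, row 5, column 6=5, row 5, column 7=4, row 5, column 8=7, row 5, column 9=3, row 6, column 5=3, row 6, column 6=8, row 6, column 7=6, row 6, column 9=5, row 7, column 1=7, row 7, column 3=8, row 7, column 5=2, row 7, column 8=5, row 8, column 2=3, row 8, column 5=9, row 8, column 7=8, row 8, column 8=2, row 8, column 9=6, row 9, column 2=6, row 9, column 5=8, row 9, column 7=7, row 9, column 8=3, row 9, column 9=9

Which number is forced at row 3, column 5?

4

Row 3 already contains {1, 3, 5, 6}.
Column 5 already contains {1, 2, 3, 5, 7, 8, 9}.
Its 3×3 block (box 2) already contains {1, 3, 5, 8}.
The only value from 1–9 not eliminated is 4, so row 3, column 5 = 4.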